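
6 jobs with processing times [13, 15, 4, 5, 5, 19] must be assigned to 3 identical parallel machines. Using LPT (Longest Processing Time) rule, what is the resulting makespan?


Sort jobs in decreasing order (LPT): [19, 15, 13, 5, 5, 4]
Assign each job to the least loaded machine:
  Machine 1: jobs [19], load = 19
  Machine 2: jobs [15, 5], load = 20
  Machine 3: jobs [13, 5, 4], load = 22
Makespan = max load = 22

22


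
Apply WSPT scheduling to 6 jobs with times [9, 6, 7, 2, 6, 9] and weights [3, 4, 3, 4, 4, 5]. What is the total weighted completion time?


Compute p/w ratios and sort ascending (WSPT): [(2, 4), (6, 4), (6, 4), (9, 5), (7, 3), (9, 3)]
Compute weighted completion times:
  Job (p=2,w=4): C=2, w*C=4*2=8
  Job (p=6,w=4): C=8, w*C=4*8=32
  Job (p=6,w=4): C=14, w*C=4*14=56
  Job (p=9,w=5): C=23, w*C=5*23=115
  Job (p=7,w=3): C=30, w*C=3*30=90
  Job (p=9,w=3): C=39, w*C=3*39=117
Total weighted completion time = 418

418


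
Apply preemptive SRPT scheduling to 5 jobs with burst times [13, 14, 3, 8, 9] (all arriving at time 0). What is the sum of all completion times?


Since all jobs arrive at t=0, SRPT equals SPT ordering.
SPT order: [3, 8, 9, 13, 14]
Completion times:
  Job 1: p=3, C=3
  Job 2: p=8, C=11
  Job 3: p=9, C=20
  Job 4: p=13, C=33
  Job 5: p=14, C=47
Total completion time = 3 + 11 + 20 + 33 + 47 = 114

114


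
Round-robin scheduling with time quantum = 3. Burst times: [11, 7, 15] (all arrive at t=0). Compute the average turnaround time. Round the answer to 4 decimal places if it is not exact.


Time quantum = 3
Execution trace:
  J1 runs 3 units, time = 3
  J2 runs 3 units, time = 6
  J3 runs 3 units, time = 9
  J1 runs 3 units, time = 12
  J2 runs 3 units, time = 15
  J3 runs 3 units, time = 18
  J1 runs 3 units, time = 21
  J2 runs 1 units, time = 22
  J3 runs 3 units, time = 25
  J1 runs 2 units, time = 27
  J3 runs 3 units, time = 30
  J3 runs 3 units, time = 33
Finish times: [27, 22, 33]
Average turnaround = 82/3 = 27.3333

27.3333


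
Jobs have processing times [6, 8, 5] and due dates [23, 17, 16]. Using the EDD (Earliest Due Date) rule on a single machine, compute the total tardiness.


Sort by due date (EDD order): [(5, 16), (8, 17), (6, 23)]
Compute completion times and tardiness:
  Job 1: p=5, d=16, C=5, tardiness=max(0,5-16)=0
  Job 2: p=8, d=17, C=13, tardiness=max(0,13-17)=0
  Job 3: p=6, d=23, C=19, tardiness=max(0,19-23)=0
Total tardiness = 0

0


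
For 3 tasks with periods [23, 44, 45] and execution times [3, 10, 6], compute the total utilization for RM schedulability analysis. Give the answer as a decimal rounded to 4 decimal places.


Compute individual utilizations (exact fractions):
  Task 1: C/T = 3/23 (approx. 0.1304)
  Task 2: C/T = 10/44 = 5/22 (approx. 0.2273)
  Task 3: C/T = 6/45 = 2/15 (approx. 0.1333)
Total utilization U = 3/23 + 5/22 + 2/15 = 3727/7590
Rounded to 4 decimal places: U = 0.4910
RM (Liu & Layland) bound for 3 tasks = 0.779763; compare with U = 3727/7590 (approx. 0.491041)
U <= bound, so schedulable by RM sufficient condition.

0.4910


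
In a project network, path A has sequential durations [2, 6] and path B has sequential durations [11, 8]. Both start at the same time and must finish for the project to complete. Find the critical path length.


Path A total = 2 + 6 = 8
Path B total = 11 + 8 = 19
Critical path = longest path = max(8, 19) = 19

19


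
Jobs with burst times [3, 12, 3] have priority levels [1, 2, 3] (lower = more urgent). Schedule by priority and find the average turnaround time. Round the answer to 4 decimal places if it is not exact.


Sort by priority (ascending = highest first):
Order: [(1, 3), (2, 12), (3, 3)]
Completion times:
  Priority 1, burst=3, C=3
  Priority 2, burst=12, C=15
  Priority 3, burst=3, C=18
Average turnaround = 36/3 = 12.0

12.0


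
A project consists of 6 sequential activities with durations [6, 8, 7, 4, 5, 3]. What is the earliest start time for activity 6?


Activity 6 starts after activities 1 through 5 complete.
Predecessor durations: [6, 8, 7, 4, 5]
ES = 6 + 8 + 7 + 4 + 5 = 30

30


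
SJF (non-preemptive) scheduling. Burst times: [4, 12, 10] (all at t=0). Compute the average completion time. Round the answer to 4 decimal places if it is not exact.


SJF order (ascending): [4, 10, 12]
Completion times:
  Job 1: burst=4, C=4
  Job 2: burst=10, C=14
  Job 3: burst=12, C=26
Average completion = 44/3 = 14.6667

14.6667


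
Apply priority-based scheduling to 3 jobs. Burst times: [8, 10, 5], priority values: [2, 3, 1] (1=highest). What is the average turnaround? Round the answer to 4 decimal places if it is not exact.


Sort by priority (ascending = highest first):
Order: [(1, 5), (2, 8), (3, 10)]
Completion times:
  Priority 1, burst=5, C=5
  Priority 2, burst=8, C=13
  Priority 3, burst=10, C=23
Average turnaround = 41/3 = 13.6667

13.6667


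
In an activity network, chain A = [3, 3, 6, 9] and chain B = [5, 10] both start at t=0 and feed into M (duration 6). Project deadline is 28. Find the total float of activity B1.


Forward pass: ES(B1) = sum of predecessors on chain B = 0
EF = ES + duration = 0 + 5 = 5
Backward pass: LF(M) = deadline = 28; LS(M) = 28 - 6 = 22
LF(B1) = LS(M) - sum(successors on chain B) = 22 - 10 = 12
LS = LF - duration = 12 - 5 = 7
Total float = LS - ES = 7 - 0 = 7

7


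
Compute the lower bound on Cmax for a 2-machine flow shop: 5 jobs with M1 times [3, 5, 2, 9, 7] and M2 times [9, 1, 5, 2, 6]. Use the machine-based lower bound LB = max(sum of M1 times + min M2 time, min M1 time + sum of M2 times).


LB1 = sum(M1 times) + min(M2 times) = 26 + 1 = 27
LB2 = min(M1 times) + sum(M2 times) = 2 + 23 = 25
Lower bound = max(LB1, LB2) = max(27, 25) = 27

27


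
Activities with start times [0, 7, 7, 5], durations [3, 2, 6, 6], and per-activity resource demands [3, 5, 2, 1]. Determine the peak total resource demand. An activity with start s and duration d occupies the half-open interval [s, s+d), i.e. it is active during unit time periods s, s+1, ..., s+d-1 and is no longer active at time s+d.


Each activity i is active on [start_i, start_i + duration_i).
Compute total resource usage per time slot:
  t=0: active resources = [3], total = 3
  t=1: active resources = [3], total = 3
  t=2: active resources = [3], total = 3
  t=3: active resources = [], total = 0
  t=4: active resources = [], total = 0
  t=5: active resources = [1], total = 1
  t=6: active resources = [1], total = 1
  t=7: active resources = [5, 2, 1], total = 8
  t=8: active resources = [5, 2, 1], total = 8
  t=9: active resources = [2, 1], total = 3
  t=10: active resources = [2, 1], total = 3
  t=11: active resources = [2], total = 2
  t=12: active resources = [2], total = 2
Peak resource demand = 8

8


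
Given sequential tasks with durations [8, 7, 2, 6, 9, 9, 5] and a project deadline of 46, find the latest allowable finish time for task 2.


LF(activity 2) = deadline - sum of successor durations
Successors: activities 3 through 7 with durations [2, 6, 9, 9, 5]
Sum of successor durations = 31
LF = 46 - 31 = 15

15


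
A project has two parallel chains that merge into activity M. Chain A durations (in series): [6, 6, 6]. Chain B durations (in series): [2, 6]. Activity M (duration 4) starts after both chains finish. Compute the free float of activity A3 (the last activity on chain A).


ES(A3) = sum of predecessors on chain A = 12
EF(A3) = ES + duration = 12 + 6 = 18
Successor of A3 is M. ES(M) = max(sum(A), sum(B)) = max(18, 8) = 18
Free float = ES(successor) - EF(current) = 18 - 18 = 0

0


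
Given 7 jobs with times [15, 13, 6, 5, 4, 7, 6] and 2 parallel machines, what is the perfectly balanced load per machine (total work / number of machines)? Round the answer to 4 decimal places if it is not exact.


Total processing time = 15 + 13 + 6 + 5 + 4 + 7 + 6 = 56
Number of machines = 2
Ideal balanced load = 56 / 2 = 28.0

28.0


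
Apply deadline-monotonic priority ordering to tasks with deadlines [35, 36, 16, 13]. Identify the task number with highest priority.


Sort tasks by relative deadline (ascending):
  Task 4: deadline = 13
  Task 3: deadline = 16
  Task 1: deadline = 35
  Task 2: deadline = 36
Priority order (highest first): [4, 3, 1, 2]
Highest priority task = 4

4


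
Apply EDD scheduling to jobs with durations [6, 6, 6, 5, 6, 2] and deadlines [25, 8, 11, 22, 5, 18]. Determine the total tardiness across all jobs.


Sort by due date (EDD order): [(6, 5), (6, 8), (6, 11), (2, 18), (5, 22), (6, 25)]
Compute completion times and tardiness:
  Job 1: p=6, d=5, C=6, tardiness=max(0,6-5)=1
  Job 2: p=6, d=8, C=12, tardiness=max(0,12-8)=4
  Job 3: p=6, d=11, C=18, tardiness=max(0,18-11)=7
  Job 4: p=2, d=18, C=20, tardiness=max(0,20-18)=2
  Job 5: p=5, d=22, C=25, tardiness=max(0,25-22)=3
  Job 6: p=6, d=25, C=31, tardiness=max(0,31-25)=6
Total tardiness = 23

23


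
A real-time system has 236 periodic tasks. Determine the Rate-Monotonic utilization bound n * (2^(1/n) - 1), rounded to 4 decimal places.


Compute 2^(1/236) = 1.0029413817
Subtract 1: 1.0029413817 - 1 = 0.0029413817
Multiply by n: 236 * 0.0029413817 = 0.6941660812
Round to 4 dp: 0.6942

0.6942


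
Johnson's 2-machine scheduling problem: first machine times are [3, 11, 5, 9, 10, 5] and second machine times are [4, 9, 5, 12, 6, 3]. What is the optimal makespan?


Apply Johnson's rule:
  Group 1 (a <= b): [(1, 3, 4), (3, 5, 5), (4, 9, 12)]
  Group 2 (a > b): [(2, 11, 9), (5, 10, 6), (6, 5, 3)]
Optimal job order: [1, 3, 4, 2, 5, 6]
Schedule:
  Job 1: M1 done at 3, M2 done at 7
  Job 3: M1 done at 8, M2 done at 13
  Job 4: M1 done at 17, M2 done at 29
  Job 2: M1 done at 28, M2 done at 38
  Job 5: M1 done at 38, M2 done at 44
  Job 6: M1 done at 43, M2 done at 47
Makespan = 47

47


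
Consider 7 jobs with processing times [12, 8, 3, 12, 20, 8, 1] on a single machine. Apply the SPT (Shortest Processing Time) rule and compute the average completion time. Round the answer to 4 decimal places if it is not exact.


Sort jobs by processing time (SPT order): [1, 3, 8, 8, 12, 12, 20]
Compute completion times sequentially:
  Job 1: processing = 1, completes at 1
  Job 2: processing = 3, completes at 4
  Job 3: processing = 8, completes at 12
  Job 4: processing = 8, completes at 20
  Job 5: processing = 12, completes at 32
  Job 6: processing = 12, completes at 44
  Job 7: processing = 20, completes at 64
Sum of completion times = 177
Average completion time = 177/7 = 25.2857

25.2857


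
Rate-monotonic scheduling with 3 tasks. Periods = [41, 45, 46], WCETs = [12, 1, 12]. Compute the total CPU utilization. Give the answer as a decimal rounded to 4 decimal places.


Compute individual utilizations (exact fractions):
  Task 1: C/T = 12/41 (approx. 0.2927)
  Task 2: C/T = 1/45 (approx. 0.0222)
  Task 3: C/T = 12/46 = 6/23 (approx. 0.2609)
Total utilization U = 12/41 + 1/45 + 6/23 = 24433/42435
Rounded to 4 decimal places: U = 0.5758
RM (Liu & Layland) bound for 3 tasks = 0.779763; compare with U = 24433/42435 (approx. 0.575775)
U <= bound, so schedulable by RM sufficient condition.

0.5758


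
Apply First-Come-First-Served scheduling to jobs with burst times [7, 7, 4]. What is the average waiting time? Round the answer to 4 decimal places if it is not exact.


FCFS order (as given): [7, 7, 4]
Waiting times:
  Job 1: wait = 0
  Job 2: wait = 7
  Job 3: wait = 14
Sum of waiting times = 21
Average waiting time = 21/3 = 7.0

7.0


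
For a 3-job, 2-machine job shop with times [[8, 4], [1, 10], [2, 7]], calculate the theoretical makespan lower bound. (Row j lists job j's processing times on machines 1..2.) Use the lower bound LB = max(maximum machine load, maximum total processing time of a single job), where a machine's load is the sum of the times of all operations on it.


Machine loads:
  Machine 1: 8 + 1 + 2 = 11
  Machine 2: 4 + 10 + 7 = 21
Max machine load = 21
Job totals:
  Job 1: 12
  Job 2: 11
  Job 3: 9
Max job total = 12
Lower bound = max(21, 12) = 21

21


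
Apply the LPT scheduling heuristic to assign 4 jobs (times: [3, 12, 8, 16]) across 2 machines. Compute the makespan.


Sort jobs in decreasing order (LPT): [16, 12, 8, 3]
Assign each job to the least loaded machine:
  Machine 1: jobs [16, 3], load = 19
  Machine 2: jobs [12, 8], load = 20
Makespan = max load = 20

20


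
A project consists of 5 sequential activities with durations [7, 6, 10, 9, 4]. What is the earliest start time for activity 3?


Activity 3 starts after activities 1 through 2 complete.
Predecessor durations: [7, 6]
ES = 7 + 6 = 13

13


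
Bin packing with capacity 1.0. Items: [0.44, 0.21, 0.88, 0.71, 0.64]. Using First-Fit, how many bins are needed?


Place items sequentially using First-Fit:
  Item 0.44 -> new Bin 1
  Item 0.21 -> Bin 1 (now 0.65)
  Item 0.88 -> new Bin 2
  Item 0.71 -> new Bin 3
  Item 0.64 -> new Bin 4
Total bins used = 4

4


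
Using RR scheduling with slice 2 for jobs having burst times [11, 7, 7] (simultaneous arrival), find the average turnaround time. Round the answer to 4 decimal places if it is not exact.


Time quantum = 2
Execution trace:
  J1 runs 2 units, time = 2
  J2 runs 2 units, time = 4
  J3 runs 2 units, time = 6
  J1 runs 2 units, time = 8
  J2 runs 2 units, time = 10
  J3 runs 2 units, time = 12
  J1 runs 2 units, time = 14
  J2 runs 2 units, time = 16
  J3 runs 2 units, time = 18
  J1 runs 2 units, time = 20
  J2 runs 1 units, time = 21
  J3 runs 1 units, time = 22
  J1 runs 2 units, time = 24
  J1 runs 1 units, time = 25
Finish times: [25, 21, 22]
Average turnaround = 68/3 = 22.6667

22.6667


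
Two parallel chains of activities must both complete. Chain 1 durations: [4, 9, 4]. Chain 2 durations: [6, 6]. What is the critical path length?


Path A total = 4 + 9 + 4 = 17
Path B total = 6 + 6 = 12
Critical path = longest path = max(17, 12) = 17

17


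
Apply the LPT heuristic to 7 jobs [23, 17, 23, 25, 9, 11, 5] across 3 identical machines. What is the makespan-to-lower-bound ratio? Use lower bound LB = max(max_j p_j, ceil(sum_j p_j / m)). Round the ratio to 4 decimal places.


LPT order: [25, 23, 23, 17, 11, 9, 5]
Machine loads after assignment: [39, 40, 34]
LPT makespan = 40
Lower bound = max(max_job, ceil(total/3)) = max(25, 38) = 38
Ratio = 40 / 38 = 1.0526

1.0526


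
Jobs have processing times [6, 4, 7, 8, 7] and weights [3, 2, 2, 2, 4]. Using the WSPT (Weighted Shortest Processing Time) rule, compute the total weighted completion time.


Compute p/w ratios and sort ascending (WSPT): [(7, 4), (6, 3), (4, 2), (7, 2), (8, 2)]
Compute weighted completion times:
  Job (p=7,w=4): C=7, w*C=4*7=28
  Job (p=6,w=3): C=13, w*C=3*13=39
  Job (p=4,w=2): C=17, w*C=2*17=34
  Job (p=7,w=2): C=24, w*C=2*24=48
  Job (p=8,w=2): C=32, w*C=2*32=64
Total weighted completion time = 213

213


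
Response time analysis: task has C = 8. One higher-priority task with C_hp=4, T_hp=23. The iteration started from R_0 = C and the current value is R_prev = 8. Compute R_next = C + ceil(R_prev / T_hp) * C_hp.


R_next = C + ceil(R_prev / T_hp) * C_hp
ceil(8 / 23) = ceil(0.3478) = 1
Interference = 1 * 4 = 4
R_next = 8 + 4 = 12

12


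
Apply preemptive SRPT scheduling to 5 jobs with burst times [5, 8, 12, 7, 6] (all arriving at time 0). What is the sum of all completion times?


Since all jobs arrive at t=0, SRPT equals SPT ordering.
SPT order: [5, 6, 7, 8, 12]
Completion times:
  Job 1: p=5, C=5
  Job 2: p=6, C=11
  Job 3: p=7, C=18
  Job 4: p=8, C=26
  Job 5: p=12, C=38
Total completion time = 5 + 11 + 18 + 26 + 38 = 98

98


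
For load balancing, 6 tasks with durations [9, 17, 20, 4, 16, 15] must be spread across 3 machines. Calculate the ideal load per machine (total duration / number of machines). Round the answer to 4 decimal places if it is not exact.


Total processing time = 9 + 17 + 20 + 4 + 16 + 15 = 81
Number of machines = 3
Ideal balanced load = 81 / 3 = 27.0

27.0


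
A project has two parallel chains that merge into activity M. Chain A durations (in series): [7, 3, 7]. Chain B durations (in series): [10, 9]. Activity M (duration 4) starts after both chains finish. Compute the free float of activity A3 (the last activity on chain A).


ES(A3) = sum of predecessors on chain A = 10
EF(A3) = ES + duration = 10 + 7 = 17
Successor of A3 is M. ES(M) = max(sum(A), sum(B)) = max(17, 19) = 19
Free float = ES(successor) - EF(current) = 19 - 17 = 2

2


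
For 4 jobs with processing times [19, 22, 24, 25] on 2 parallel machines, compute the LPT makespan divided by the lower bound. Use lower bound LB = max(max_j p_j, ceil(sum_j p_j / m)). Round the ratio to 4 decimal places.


LPT order: [25, 24, 22, 19]
Machine loads after assignment: [44, 46]
LPT makespan = 46
Lower bound = max(max_job, ceil(total/2)) = max(25, 45) = 45
Ratio = 46 / 45 = 1.0222

1.0222


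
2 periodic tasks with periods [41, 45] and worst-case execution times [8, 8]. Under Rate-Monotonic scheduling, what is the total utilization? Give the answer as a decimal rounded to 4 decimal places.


Compute individual utilizations (exact fractions):
  Task 1: C/T = 8/41 (approx. 0.1951)
  Task 2: C/T = 8/45 (approx. 0.1778)
Total utilization U = 8/41 + 8/45 = 688/1845
Rounded to 4 decimal places: U = 0.3729
RM (Liu & Layland) bound for 2 tasks = 0.828427; compare with U = 688/1845 (approx. 0.372900)
U <= bound, so schedulable by RM sufficient condition.

0.3729


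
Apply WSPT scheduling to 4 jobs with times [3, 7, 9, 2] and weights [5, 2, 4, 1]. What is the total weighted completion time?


Compute p/w ratios and sort ascending (WSPT): [(3, 5), (2, 1), (9, 4), (7, 2)]
Compute weighted completion times:
  Job (p=3,w=5): C=3, w*C=5*3=15
  Job (p=2,w=1): C=5, w*C=1*5=5
  Job (p=9,w=4): C=14, w*C=4*14=56
  Job (p=7,w=2): C=21, w*C=2*21=42
Total weighted completion time = 118

118


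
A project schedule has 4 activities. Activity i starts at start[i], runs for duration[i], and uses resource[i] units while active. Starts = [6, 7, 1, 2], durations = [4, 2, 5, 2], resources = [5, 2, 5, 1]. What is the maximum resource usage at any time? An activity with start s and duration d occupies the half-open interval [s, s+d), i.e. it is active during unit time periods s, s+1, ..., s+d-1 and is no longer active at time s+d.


Each activity i is active on [start_i, start_i + duration_i).
Compute total resource usage per time slot:
  t=0: active resources = [], total = 0
  t=1: active resources = [5], total = 5
  t=2: active resources = [5, 1], total = 6
  t=3: active resources = [5, 1], total = 6
  t=4: active resources = [5], total = 5
  t=5: active resources = [5], total = 5
  t=6: active resources = [5], total = 5
  t=7: active resources = [5, 2], total = 7
  t=8: active resources = [5, 2], total = 7
  t=9: active resources = [5], total = 5
Peak resource demand = 7

7


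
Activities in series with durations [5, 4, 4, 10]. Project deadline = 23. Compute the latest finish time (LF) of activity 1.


LF(activity 1) = deadline - sum of successor durations
Successors: activities 2 through 4 with durations [4, 4, 10]
Sum of successor durations = 18
LF = 23 - 18 = 5

5


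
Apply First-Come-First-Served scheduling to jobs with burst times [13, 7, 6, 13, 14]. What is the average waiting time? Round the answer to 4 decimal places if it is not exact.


FCFS order (as given): [13, 7, 6, 13, 14]
Waiting times:
  Job 1: wait = 0
  Job 2: wait = 13
  Job 3: wait = 20
  Job 4: wait = 26
  Job 5: wait = 39
Sum of waiting times = 98
Average waiting time = 98/5 = 19.6

19.6


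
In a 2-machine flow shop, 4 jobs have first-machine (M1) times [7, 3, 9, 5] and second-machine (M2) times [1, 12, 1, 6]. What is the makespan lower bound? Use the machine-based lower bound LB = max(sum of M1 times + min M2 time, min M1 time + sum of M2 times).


LB1 = sum(M1 times) + min(M2 times) = 24 + 1 = 25
LB2 = min(M1 times) + sum(M2 times) = 3 + 20 = 23
Lower bound = max(LB1, LB2) = max(25, 23) = 25

25


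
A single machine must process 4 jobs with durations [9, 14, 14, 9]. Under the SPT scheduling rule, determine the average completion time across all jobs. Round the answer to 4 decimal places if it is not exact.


Sort jobs by processing time (SPT order): [9, 9, 14, 14]
Compute completion times sequentially:
  Job 1: processing = 9, completes at 9
  Job 2: processing = 9, completes at 18
  Job 3: processing = 14, completes at 32
  Job 4: processing = 14, completes at 46
Sum of completion times = 105
Average completion time = 105/4 = 26.25

26.25


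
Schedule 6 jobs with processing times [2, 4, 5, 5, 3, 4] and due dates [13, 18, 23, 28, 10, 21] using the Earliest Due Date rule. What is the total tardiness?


Sort by due date (EDD order): [(3, 10), (2, 13), (4, 18), (4, 21), (5, 23), (5, 28)]
Compute completion times and tardiness:
  Job 1: p=3, d=10, C=3, tardiness=max(0,3-10)=0
  Job 2: p=2, d=13, C=5, tardiness=max(0,5-13)=0
  Job 3: p=4, d=18, C=9, tardiness=max(0,9-18)=0
  Job 4: p=4, d=21, C=13, tardiness=max(0,13-21)=0
  Job 5: p=5, d=23, C=18, tardiness=max(0,18-23)=0
  Job 6: p=5, d=28, C=23, tardiness=max(0,23-28)=0
Total tardiness = 0

0


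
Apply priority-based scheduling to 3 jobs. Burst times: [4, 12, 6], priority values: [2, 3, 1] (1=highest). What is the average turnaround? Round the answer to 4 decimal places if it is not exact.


Sort by priority (ascending = highest first):
Order: [(1, 6), (2, 4), (3, 12)]
Completion times:
  Priority 1, burst=6, C=6
  Priority 2, burst=4, C=10
  Priority 3, burst=12, C=22
Average turnaround = 38/3 = 12.6667

12.6667


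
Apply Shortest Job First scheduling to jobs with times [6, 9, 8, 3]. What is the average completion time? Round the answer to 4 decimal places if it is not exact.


SJF order (ascending): [3, 6, 8, 9]
Completion times:
  Job 1: burst=3, C=3
  Job 2: burst=6, C=9
  Job 3: burst=8, C=17
  Job 4: burst=9, C=26
Average completion = 55/4 = 13.75

13.75


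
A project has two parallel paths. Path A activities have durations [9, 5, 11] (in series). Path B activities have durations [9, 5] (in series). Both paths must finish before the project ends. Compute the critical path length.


Path A total = 9 + 5 + 11 = 25
Path B total = 9 + 5 = 14
Critical path = longest path = max(25, 14) = 25

25


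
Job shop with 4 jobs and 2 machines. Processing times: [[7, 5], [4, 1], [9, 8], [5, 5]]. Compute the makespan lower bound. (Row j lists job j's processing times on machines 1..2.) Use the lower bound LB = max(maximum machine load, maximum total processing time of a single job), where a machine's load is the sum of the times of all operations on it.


Machine loads:
  Machine 1: 7 + 4 + 9 + 5 = 25
  Machine 2: 5 + 1 + 8 + 5 = 19
Max machine load = 25
Job totals:
  Job 1: 12
  Job 2: 5
  Job 3: 17
  Job 4: 10
Max job total = 17
Lower bound = max(25, 17) = 25

25


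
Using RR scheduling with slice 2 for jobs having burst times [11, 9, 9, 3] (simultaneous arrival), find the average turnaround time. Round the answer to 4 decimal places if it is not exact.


Time quantum = 2
Execution trace:
  J1 runs 2 units, time = 2
  J2 runs 2 units, time = 4
  J3 runs 2 units, time = 6
  J4 runs 2 units, time = 8
  J1 runs 2 units, time = 10
  J2 runs 2 units, time = 12
  J3 runs 2 units, time = 14
  J4 runs 1 units, time = 15
  J1 runs 2 units, time = 17
  J2 runs 2 units, time = 19
  J3 runs 2 units, time = 21
  J1 runs 2 units, time = 23
  J2 runs 2 units, time = 25
  J3 runs 2 units, time = 27
  J1 runs 2 units, time = 29
  J2 runs 1 units, time = 30
  J3 runs 1 units, time = 31
  J1 runs 1 units, time = 32
Finish times: [32, 30, 31, 15]
Average turnaround = 108/4 = 27.0

27.0


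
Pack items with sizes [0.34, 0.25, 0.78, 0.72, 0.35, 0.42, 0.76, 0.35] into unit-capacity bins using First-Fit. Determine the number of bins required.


Place items sequentially using First-Fit:
  Item 0.34 -> new Bin 1
  Item 0.25 -> Bin 1 (now 0.59)
  Item 0.78 -> new Bin 2
  Item 0.72 -> new Bin 3
  Item 0.35 -> Bin 1 (now 0.94)
  Item 0.42 -> new Bin 4
  Item 0.76 -> new Bin 5
  Item 0.35 -> Bin 4 (now 0.77)
Total bins used = 5

5


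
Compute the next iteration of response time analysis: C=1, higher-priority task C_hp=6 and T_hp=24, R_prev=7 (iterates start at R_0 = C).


R_next = C + ceil(R_prev / T_hp) * C_hp
ceil(7 / 24) = ceil(0.2917) = 1
Interference = 1 * 6 = 6
R_next = 1 + 6 = 7
R_next = R_prev, so the iteration has converged (response time = 7).

7


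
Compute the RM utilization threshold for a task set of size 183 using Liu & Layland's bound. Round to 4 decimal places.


Compute 2^(1/183) = 1.0037948719
Subtract 1: 1.0037948719 - 1 = 0.0037948719
Multiply by n: 183 * 0.0037948719 = 0.6944615577
Round to 4 dp: 0.6945

0.6945


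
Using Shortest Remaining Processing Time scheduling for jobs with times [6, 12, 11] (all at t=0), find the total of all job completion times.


Since all jobs arrive at t=0, SRPT equals SPT ordering.
SPT order: [6, 11, 12]
Completion times:
  Job 1: p=6, C=6
  Job 2: p=11, C=17
  Job 3: p=12, C=29
Total completion time = 6 + 17 + 29 = 52

52


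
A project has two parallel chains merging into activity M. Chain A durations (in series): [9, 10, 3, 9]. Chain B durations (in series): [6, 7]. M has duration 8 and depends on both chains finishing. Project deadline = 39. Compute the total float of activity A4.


Forward pass: ES(A4) = sum of predecessors on chain A = 22
EF = ES + duration = 22 + 9 = 31
Backward pass: LF(M) = deadline = 39; LS(M) = 39 - 8 = 31
LF(A4) = LS(M) - sum(successors on chain A) = 31 - 0 = 31
LS = LF - duration = 31 - 9 = 22
Total float = LS - ES = 22 - 22 = 0

0


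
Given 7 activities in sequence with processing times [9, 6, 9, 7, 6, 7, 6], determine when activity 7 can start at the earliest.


Activity 7 starts after activities 1 through 6 complete.
Predecessor durations: [9, 6, 9, 7, 6, 7]
ES = 9 + 6 + 9 + 7 + 6 + 7 = 44

44


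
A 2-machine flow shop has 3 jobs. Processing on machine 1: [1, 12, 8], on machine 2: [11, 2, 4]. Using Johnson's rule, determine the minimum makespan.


Apply Johnson's rule:
  Group 1 (a <= b): [(1, 1, 11)]
  Group 2 (a > b): [(3, 8, 4), (2, 12, 2)]
Optimal job order: [1, 3, 2]
Schedule:
  Job 1: M1 done at 1, M2 done at 12
  Job 3: M1 done at 9, M2 done at 16
  Job 2: M1 done at 21, M2 done at 23
Makespan = 23

23


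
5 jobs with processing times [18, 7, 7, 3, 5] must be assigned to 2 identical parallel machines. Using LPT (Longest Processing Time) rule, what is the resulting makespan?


Sort jobs in decreasing order (LPT): [18, 7, 7, 5, 3]
Assign each job to the least loaded machine:
  Machine 1: jobs [18, 3], load = 21
  Machine 2: jobs [7, 7, 5], load = 19
Makespan = max load = 21

21


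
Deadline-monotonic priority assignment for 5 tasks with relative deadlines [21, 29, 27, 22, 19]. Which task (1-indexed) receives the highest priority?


Sort tasks by relative deadline (ascending):
  Task 5: deadline = 19
  Task 1: deadline = 21
  Task 4: deadline = 22
  Task 3: deadline = 27
  Task 2: deadline = 29
Priority order (highest first): [5, 1, 4, 3, 2]
Highest priority task = 5

5


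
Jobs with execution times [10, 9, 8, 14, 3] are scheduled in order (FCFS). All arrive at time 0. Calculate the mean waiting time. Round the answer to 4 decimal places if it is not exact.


FCFS order (as given): [10, 9, 8, 14, 3]
Waiting times:
  Job 1: wait = 0
  Job 2: wait = 10
  Job 3: wait = 19
  Job 4: wait = 27
  Job 5: wait = 41
Sum of waiting times = 97
Average waiting time = 97/5 = 19.4

19.4


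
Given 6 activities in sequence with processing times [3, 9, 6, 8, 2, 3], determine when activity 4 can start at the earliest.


Activity 4 starts after activities 1 through 3 complete.
Predecessor durations: [3, 9, 6]
ES = 3 + 9 + 6 = 18

18


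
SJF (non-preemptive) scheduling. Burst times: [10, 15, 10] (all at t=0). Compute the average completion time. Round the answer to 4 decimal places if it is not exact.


SJF order (ascending): [10, 10, 15]
Completion times:
  Job 1: burst=10, C=10
  Job 2: burst=10, C=20
  Job 3: burst=15, C=35
Average completion = 65/3 = 21.6667

21.6667


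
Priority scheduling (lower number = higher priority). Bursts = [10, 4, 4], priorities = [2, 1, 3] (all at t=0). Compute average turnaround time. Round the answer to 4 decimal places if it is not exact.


Sort by priority (ascending = highest first):
Order: [(1, 4), (2, 10), (3, 4)]
Completion times:
  Priority 1, burst=4, C=4
  Priority 2, burst=10, C=14
  Priority 3, burst=4, C=18
Average turnaround = 36/3 = 12.0

12.0


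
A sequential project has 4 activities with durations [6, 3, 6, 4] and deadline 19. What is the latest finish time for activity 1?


LF(activity 1) = deadline - sum of successor durations
Successors: activities 2 through 4 with durations [3, 6, 4]
Sum of successor durations = 13
LF = 19 - 13 = 6

6


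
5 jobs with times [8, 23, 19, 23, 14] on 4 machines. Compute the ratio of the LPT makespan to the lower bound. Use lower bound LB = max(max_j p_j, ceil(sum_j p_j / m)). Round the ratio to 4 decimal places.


LPT order: [23, 23, 19, 14, 8]
Machine loads after assignment: [23, 23, 19, 22]
LPT makespan = 23
Lower bound = max(max_job, ceil(total/4)) = max(23, 22) = 23
Ratio = 23 / 23 = 1.0

1.0


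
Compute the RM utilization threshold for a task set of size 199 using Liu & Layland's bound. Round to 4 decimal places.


Compute 2^(1/199) = 1.0034892249
Subtract 1: 1.0034892249 - 1 = 0.0034892249
Multiply by n: 199 * 0.0034892249 = 0.6943557551
Round to 4 dp: 0.6944

0.6944


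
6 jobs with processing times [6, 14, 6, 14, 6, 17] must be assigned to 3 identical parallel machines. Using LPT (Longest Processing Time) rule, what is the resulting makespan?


Sort jobs in decreasing order (LPT): [17, 14, 14, 6, 6, 6]
Assign each job to the least loaded machine:
  Machine 1: jobs [17, 6], load = 23
  Machine 2: jobs [14, 6], load = 20
  Machine 3: jobs [14, 6], load = 20
Makespan = max load = 23

23


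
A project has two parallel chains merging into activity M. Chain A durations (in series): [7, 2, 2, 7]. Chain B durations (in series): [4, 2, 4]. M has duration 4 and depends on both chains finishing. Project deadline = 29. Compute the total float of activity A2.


Forward pass: ES(A2) = sum of predecessors on chain A = 7
EF = ES + duration = 7 + 2 = 9
Backward pass: LF(M) = deadline = 29; LS(M) = 29 - 4 = 25
LF(A2) = LS(M) - sum(successors on chain A) = 25 - 9 = 16
LS = LF - duration = 16 - 2 = 14
Total float = LS - ES = 14 - 7 = 7

7


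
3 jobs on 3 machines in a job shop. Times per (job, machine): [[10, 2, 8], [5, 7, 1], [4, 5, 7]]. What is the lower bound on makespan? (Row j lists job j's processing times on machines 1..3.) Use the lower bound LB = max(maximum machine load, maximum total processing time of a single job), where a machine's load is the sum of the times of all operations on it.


Machine loads:
  Machine 1: 10 + 5 + 4 = 19
  Machine 2: 2 + 7 + 5 = 14
  Machine 3: 8 + 1 + 7 = 16
Max machine load = 19
Job totals:
  Job 1: 20
  Job 2: 13
  Job 3: 16
Max job total = 20
Lower bound = max(19, 20) = 20

20


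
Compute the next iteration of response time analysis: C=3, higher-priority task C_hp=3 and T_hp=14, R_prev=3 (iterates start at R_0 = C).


R_next = C + ceil(R_prev / T_hp) * C_hp
ceil(3 / 14) = ceil(0.2143) = 1
Interference = 1 * 3 = 3
R_next = 3 + 3 = 6

6


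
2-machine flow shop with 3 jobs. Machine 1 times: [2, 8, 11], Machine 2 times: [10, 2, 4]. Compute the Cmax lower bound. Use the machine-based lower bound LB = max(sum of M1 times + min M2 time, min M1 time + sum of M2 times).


LB1 = sum(M1 times) + min(M2 times) = 21 + 2 = 23
LB2 = min(M1 times) + sum(M2 times) = 2 + 16 = 18
Lower bound = max(LB1, LB2) = max(23, 18) = 23

23


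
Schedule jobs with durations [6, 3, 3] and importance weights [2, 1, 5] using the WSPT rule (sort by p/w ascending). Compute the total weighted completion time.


Compute p/w ratios and sort ascending (WSPT): [(3, 5), (6, 2), (3, 1)]
Compute weighted completion times:
  Job (p=3,w=5): C=3, w*C=5*3=15
  Job (p=6,w=2): C=9, w*C=2*9=18
  Job (p=3,w=1): C=12, w*C=1*12=12
Total weighted completion time = 45

45


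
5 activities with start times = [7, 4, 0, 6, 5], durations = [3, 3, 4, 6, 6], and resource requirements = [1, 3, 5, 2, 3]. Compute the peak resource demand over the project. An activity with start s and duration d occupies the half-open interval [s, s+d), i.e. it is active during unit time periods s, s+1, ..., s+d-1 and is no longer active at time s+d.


Each activity i is active on [start_i, start_i + duration_i).
Compute total resource usage per time slot:
  t=0: active resources = [5], total = 5
  t=1: active resources = [5], total = 5
  t=2: active resources = [5], total = 5
  t=3: active resources = [5], total = 5
  t=4: active resources = [3], total = 3
  t=5: active resources = [3, 3], total = 6
  t=6: active resources = [3, 2, 3], total = 8
  t=7: active resources = [1, 2, 3], total = 6
  t=8: active resources = [1, 2, 3], total = 6
  t=9: active resources = [1, 2, 3], total = 6
  t=10: active resources = [2, 3], total = 5
  t=11: active resources = [2], total = 2
Peak resource demand = 8

8


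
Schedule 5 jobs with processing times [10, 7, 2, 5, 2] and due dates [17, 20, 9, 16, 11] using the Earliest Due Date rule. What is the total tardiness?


Sort by due date (EDD order): [(2, 9), (2, 11), (5, 16), (10, 17), (7, 20)]
Compute completion times and tardiness:
  Job 1: p=2, d=9, C=2, tardiness=max(0,2-9)=0
  Job 2: p=2, d=11, C=4, tardiness=max(0,4-11)=0
  Job 3: p=5, d=16, C=9, tardiness=max(0,9-16)=0
  Job 4: p=10, d=17, C=19, tardiness=max(0,19-17)=2
  Job 5: p=7, d=20, C=26, tardiness=max(0,26-20)=6
Total tardiness = 8

8


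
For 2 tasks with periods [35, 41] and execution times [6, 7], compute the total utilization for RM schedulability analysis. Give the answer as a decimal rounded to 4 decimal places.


Compute individual utilizations (exact fractions):
  Task 1: C/T = 6/35 (approx. 0.1714)
  Task 2: C/T = 7/41 (approx. 0.1707)
Total utilization U = 6/35 + 7/41 = 491/1435
Rounded to 4 decimal places: U = 0.3422
RM (Liu & Layland) bound for 2 tasks = 0.828427; compare with U = 491/1435 (approx. 0.342160)
U <= bound, so schedulable by RM sufficient condition.

0.3422


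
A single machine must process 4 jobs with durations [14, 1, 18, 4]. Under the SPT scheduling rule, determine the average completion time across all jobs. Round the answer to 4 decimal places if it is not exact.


Sort jobs by processing time (SPT order): [1, 4, 14, 18]
Compute completion times sequentially:
  Job 1: processing = 1, completes at 1
  Job 2: processing = 4, completes at 5
  Job 3: processing = 14, completes at 19
  Job 4: processing = 18, completes at 37
Sum of completion times = 62
Average completion time = 62/4 = 15.5

15.5


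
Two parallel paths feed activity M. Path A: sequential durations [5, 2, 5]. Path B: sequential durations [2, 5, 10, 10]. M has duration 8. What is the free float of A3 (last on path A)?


ES(A3) = sum of predecessors on chain A = 7
EF(A3) = ES + duration = 7 + 5 = 12
Successor of A3 is M. ES(M) = max(sum(A), sum(B)) = max(12, 27) = 27
Free float = ES(successor) - EF(current) = 27 - 12 = 15

15


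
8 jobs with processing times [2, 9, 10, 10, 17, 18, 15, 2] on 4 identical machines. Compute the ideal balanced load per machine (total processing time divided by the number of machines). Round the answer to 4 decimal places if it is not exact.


Total processing time = 2 + 9 + 10 + 10 + 17 + 18 + 15 + 2 = 83
Number of machines = 4
Ideal balanced load = 83 / 4 = 20.75

20.75


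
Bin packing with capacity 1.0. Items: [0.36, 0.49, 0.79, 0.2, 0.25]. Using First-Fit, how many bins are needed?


Place items sequentially using First-Fit:
  Item 0.36 -> new Bin 1
  Item 0.49 -> Bin 1 (now 0.85)
  Item 0.79 -> new Bin 2
  Item 0.2 -> Bin 2 (now 0.99)
  Item 0.25 -> new Bin 3
Total bins used = 3

3


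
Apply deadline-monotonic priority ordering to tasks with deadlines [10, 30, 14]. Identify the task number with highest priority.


Sort tasks by relative deadline (ascending):
  Task 1: deadline = 10
  Task 3: deadline = 14
  Task 2: deadline = 30
Priority order (highest first): [1, 3, 2]
Highest priority task = 1

1


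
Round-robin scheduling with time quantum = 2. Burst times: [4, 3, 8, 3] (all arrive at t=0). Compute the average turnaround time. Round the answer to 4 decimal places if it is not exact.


Time quantum = 2
Execution trace:
  J1 runs 2 units, time = 2
  J2 runs 2 units, time = 4
  J3 runs 2 units, time = 6
  J4 runs 2 units, time = 8
  J1 runs 2 units, time = 10
  J2 runs 1 units, time = 11
  J3 runs 2 units, time = 13
  J4 runs 1 units, time = 14
  J3 runs 2 units, time = 16
  J3 runs 2 units, time = 18
Finish times: [10, 11, 18, 14]
Average turnaround = 53/4 = 13.25

13.25


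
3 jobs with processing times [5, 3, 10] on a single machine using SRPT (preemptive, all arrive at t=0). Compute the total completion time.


Since all jobs arrive at t=0, SRPT equals SPT ordering.
SPT order: [3, 5, 10]
Completion times:
  Job 1: p=3, C=3
  Job 2: p=5, C=8
  Job 3: p=10, C=18
Total completion time = 3 + 8 + 18 = 29

29


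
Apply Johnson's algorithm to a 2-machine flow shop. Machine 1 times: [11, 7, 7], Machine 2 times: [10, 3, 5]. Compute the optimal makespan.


Apply Johnson's rule:
  Group 1 (a <= b): []
  Group 2 (a > b): [(1, 11, 10), (3, 7, 5), (2, 7, 3)]
Optimal job order: [1, 3, 2]
Schedule:
  Job 1: M1 done at 11, M2 done at 21
  Job 3: M1 done at 18, M2 done at 26
  Job 2: M1 done at 25, M2 done at 29
Makespan = 29

29


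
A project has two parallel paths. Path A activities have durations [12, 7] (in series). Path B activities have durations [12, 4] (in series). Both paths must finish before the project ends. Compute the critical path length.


Path A total = 12 + 7 = 19
Path B total = 12 + 4 = 16
Critical path = longest path = max(19, 16) = 19

19


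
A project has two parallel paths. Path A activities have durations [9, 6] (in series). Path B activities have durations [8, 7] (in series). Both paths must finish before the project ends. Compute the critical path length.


Path A total = 9 + 6 = 15
Path B total = 8 + 7 = 15
Critical path = longest path = max(15, 15) = 15

15


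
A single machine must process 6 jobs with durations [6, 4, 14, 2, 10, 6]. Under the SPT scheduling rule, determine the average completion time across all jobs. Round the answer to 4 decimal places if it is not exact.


Sort jobs by processing time (SPT order): [2, 4, 6, 6, 10, 14]
Compute completion times sequentially:
  Job 1: processing = 2, completes at 2
  Job 2: processing = 4, completes at 6
  Job 3: processing = 6, completes at 12
  Job 4: processing = 6, completes at 18
  Job 5: processing = 10, completes at 28
  Job 6: processing = 14, completes at 42
Sum of completion times = 108
Average completion time = 108/6 = 18.0

18.0


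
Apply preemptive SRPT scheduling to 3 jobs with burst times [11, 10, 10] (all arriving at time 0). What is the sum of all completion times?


Since all jobs arrive at t=0, SRPT equals SPT ordering.
SPT order: [10, 10, 11]
Completion times:
  Job 1: p=10, C=10
  Job 2: p=10, C=20
  Job 3: p=11, C=31
Total completion time = 10 + 20 + 31 = 61

61


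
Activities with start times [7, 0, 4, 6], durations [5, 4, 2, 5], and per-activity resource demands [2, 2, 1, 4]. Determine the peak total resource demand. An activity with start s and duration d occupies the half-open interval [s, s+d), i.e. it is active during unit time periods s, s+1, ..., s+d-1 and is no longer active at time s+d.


Each activity i is active on [start_i, start_i + duration_i).
Compute total resource usage per time slot:
  t=0: active resources = [2], total = 2
  t=1: active resources = [2], total = 2
  t=2: active resources = [2], total = 2
  t=3: active resources = [2], total = 2
  t=4: active resources = [1], total = 1
  t=5: active resources = [1], total = 1
  t=6: active resources = [4], total = 4
  t=7: active resources = [2, 4], total = 6
  t=8: active resources = [2, 4], total = 6
  t=9: active resources = [2, 4], total = 6
  t=10: active resources = [2, 4], total = 6
  t=11: active resources = [2], total = 2
Peak resource demand = 6

6
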